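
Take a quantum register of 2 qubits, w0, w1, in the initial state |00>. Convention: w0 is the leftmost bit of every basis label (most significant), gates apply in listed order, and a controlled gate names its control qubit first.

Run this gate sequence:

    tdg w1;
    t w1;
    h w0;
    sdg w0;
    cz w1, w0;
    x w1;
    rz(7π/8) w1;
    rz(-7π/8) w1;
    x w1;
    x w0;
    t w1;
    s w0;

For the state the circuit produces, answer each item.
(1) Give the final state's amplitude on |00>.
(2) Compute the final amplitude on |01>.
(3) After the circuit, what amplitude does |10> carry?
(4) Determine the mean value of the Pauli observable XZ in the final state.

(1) |00> carries amplitude -sqrt(2)*I/2 in the final state. Key observation: gates 6-9 undo each other exactly, leaving only the rest of the circuit to track.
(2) The final state's coefficient on |01> equals 0.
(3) The amplitude on |10> is sqrt(2)*I/2.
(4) In the final state, XZ has expectation -1.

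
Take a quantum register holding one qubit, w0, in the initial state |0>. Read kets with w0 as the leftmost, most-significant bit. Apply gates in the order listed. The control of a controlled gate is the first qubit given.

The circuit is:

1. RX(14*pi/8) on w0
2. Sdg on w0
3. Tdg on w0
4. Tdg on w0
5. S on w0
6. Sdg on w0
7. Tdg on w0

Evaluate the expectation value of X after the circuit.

The expectation value of X is -1/2.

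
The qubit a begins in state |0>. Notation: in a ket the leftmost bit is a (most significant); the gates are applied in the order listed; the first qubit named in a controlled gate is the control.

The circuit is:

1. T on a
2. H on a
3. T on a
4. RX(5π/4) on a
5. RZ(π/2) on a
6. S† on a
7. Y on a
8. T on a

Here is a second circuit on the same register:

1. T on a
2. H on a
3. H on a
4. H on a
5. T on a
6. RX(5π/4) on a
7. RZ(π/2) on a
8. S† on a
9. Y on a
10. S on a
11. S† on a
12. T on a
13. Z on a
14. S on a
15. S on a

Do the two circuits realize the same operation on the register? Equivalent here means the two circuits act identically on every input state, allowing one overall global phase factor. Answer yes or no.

Yes — the two circuits implement the same unitary up to a global phase.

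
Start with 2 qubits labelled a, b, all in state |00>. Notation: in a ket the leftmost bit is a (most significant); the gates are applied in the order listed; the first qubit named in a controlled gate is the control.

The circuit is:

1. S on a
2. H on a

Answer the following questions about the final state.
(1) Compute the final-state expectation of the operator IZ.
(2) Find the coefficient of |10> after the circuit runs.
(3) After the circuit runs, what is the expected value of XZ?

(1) In the final state, IZ has expectation 1.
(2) |10> carries amplitude sqrt(2)/2 in the final state.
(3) The expectation value of XZ is 1.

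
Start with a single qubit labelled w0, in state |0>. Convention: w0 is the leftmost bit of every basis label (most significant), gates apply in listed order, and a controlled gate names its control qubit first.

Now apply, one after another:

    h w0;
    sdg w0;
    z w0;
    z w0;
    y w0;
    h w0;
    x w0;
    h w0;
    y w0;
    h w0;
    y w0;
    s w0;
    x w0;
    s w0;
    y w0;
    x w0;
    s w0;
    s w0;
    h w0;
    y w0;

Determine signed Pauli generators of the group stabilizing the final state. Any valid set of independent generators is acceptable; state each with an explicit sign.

One valid set of independent stabilizer generators is -Y (any independent generating set of the same group is equally correct).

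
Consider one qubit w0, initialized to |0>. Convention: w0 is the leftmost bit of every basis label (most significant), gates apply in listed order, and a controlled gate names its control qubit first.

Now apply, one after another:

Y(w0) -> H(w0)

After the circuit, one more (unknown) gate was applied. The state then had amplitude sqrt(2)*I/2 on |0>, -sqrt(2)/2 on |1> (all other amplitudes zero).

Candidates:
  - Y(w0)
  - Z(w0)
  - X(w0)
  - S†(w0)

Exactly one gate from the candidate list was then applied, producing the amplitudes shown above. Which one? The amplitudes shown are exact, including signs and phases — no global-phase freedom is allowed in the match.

The applied gate was S†(w0).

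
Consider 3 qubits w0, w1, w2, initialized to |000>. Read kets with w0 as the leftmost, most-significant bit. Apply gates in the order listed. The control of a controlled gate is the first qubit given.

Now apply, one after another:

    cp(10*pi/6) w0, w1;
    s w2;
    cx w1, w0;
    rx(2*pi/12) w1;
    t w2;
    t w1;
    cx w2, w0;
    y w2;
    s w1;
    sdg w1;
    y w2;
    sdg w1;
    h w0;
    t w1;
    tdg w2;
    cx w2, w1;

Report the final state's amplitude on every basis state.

The final amplitudes are 1/4 + sqrt(3)/4 on |000>, 0 on |001>, I*(1 - sqrt(3))/4 on |010>, 0 on |011>, 1/4 + sqrt(3)/4 on |100>, 0 on |101>, I*(1 - sqrt(3))/4 on |110>, 0 on |111>. Key observation: gates 8-11 undo each other exactly, leaving only the rest of the circuit to track.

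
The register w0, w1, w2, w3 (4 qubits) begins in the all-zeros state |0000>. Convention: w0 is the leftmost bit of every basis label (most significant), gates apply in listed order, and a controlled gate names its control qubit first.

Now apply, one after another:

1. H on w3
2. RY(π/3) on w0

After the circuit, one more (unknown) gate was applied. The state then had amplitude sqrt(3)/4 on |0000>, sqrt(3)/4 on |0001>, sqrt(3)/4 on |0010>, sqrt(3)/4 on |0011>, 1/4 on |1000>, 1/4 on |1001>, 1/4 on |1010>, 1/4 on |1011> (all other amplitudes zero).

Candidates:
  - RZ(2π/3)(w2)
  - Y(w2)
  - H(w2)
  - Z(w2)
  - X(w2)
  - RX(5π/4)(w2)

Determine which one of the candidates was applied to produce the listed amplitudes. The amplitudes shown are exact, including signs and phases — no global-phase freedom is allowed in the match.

It was H(w2) that produced the state shown.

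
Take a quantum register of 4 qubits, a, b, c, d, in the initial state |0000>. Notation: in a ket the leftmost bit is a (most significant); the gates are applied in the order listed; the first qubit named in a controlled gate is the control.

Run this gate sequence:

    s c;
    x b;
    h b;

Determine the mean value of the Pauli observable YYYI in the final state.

In the final state, YYYI has expectation 0.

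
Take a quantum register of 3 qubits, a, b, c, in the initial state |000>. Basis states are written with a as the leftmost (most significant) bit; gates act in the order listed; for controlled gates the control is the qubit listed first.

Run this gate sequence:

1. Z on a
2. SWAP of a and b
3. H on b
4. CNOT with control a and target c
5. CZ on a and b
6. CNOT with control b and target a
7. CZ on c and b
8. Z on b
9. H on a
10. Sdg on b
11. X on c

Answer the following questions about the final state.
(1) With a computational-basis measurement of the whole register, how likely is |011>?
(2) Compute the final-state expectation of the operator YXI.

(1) Outcome |011> occurs with probability 1/4.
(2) The observable YXI averages to -1.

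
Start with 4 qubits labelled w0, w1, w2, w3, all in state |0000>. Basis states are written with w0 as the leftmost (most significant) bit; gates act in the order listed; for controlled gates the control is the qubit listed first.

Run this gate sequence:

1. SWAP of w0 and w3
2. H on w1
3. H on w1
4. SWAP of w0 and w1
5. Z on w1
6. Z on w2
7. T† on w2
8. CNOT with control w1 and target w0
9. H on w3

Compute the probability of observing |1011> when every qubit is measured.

A full measurement returns |1011> with probability 0. Key observation: steps 2-3 multiply out to the identity, so the circuit reduces to the remaining gates.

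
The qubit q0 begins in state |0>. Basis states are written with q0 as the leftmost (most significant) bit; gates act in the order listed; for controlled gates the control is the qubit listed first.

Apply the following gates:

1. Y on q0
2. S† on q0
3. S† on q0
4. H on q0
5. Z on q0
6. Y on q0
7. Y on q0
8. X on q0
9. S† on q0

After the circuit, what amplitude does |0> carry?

The final state's coefficient on |0> equals -sqrt(2)*I/2.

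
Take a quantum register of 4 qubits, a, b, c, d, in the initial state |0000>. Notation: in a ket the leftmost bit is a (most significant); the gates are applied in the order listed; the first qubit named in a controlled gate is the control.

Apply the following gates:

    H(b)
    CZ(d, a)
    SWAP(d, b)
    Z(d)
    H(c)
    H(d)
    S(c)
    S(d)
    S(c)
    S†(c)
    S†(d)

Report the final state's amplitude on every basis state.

The resulting statevector has amplitude sqrt(2)/2 on |0001>, sqrt(2)*I/2 on |0011>, and 0 on every other basis state. Key observation: the block from step 8 through step 11 cancels to the identity and can be dropped.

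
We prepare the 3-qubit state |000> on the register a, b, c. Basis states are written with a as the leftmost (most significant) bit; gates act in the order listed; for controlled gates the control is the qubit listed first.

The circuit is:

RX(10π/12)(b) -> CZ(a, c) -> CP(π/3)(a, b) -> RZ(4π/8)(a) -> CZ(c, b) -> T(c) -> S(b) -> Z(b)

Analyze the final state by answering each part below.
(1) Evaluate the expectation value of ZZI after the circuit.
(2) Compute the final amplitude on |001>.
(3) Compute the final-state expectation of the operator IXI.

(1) The observable ZZI averages to -sqrt(3)/2.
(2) |001> carries amplitude 0 in the final state.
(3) The observable IXI averages to -1/2.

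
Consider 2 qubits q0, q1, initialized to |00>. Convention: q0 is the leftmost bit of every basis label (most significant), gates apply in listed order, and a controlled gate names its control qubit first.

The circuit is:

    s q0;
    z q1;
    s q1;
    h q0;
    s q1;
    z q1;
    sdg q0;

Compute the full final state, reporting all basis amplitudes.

The resulting statevector has amplitude sqrt(2)/2 on |00>, 0 on |01>, -sqrt(2)*I/2 on |10>, 0 on |11>.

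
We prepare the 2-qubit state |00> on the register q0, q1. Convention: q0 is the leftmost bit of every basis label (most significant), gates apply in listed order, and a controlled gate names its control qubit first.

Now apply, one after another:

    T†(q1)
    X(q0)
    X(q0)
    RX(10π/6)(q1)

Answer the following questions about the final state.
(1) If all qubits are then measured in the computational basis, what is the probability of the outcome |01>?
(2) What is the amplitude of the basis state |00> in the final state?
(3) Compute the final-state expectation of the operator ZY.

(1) The probability of measuring |01> is 1/4. Key observation: the block from step 2 through step 3 cancels to the identity and can be dropped.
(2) The amplitude on |00> is -sqrt(3)/2.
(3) The expectation value of ZY is sqrt(3)/2.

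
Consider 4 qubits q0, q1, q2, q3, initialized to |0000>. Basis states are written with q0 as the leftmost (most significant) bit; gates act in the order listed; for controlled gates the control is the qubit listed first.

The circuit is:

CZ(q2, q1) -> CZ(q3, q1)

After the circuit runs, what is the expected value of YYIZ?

In the final state, YYIZ has expectation 0.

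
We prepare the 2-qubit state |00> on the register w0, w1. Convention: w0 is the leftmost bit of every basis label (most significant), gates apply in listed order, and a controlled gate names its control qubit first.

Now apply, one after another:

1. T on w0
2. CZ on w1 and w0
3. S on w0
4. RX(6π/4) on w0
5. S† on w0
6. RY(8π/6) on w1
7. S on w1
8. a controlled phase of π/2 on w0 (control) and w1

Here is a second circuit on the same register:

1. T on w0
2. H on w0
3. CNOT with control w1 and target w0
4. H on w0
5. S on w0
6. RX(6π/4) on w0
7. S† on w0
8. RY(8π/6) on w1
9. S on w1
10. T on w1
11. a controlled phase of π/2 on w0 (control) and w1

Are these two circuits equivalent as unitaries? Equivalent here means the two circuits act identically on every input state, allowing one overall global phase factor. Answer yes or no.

No — the two circuits implement different unitaries, even allowing a global phase.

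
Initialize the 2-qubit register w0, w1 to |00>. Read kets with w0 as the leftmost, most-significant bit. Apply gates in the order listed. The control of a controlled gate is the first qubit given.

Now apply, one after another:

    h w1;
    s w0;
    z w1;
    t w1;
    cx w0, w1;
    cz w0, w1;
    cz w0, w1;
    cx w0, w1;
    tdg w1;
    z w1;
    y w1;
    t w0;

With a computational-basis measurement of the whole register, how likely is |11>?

A full measurement returns |11> with probability 0.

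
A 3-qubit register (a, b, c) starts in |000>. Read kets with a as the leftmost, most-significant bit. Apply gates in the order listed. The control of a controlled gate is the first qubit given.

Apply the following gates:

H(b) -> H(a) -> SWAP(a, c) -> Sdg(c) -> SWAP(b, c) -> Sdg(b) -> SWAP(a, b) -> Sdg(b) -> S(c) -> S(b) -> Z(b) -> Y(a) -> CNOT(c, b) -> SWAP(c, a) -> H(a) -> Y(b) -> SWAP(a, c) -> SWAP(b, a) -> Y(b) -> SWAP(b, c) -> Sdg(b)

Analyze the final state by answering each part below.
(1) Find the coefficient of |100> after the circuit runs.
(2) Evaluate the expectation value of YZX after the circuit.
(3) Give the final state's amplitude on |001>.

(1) |100> carries amplitude sqrt(2)*I/4 in the final state.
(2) In the final state, YZX has expectation -1.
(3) The final state's coefficient on |001> equals -sqrt(2)/4.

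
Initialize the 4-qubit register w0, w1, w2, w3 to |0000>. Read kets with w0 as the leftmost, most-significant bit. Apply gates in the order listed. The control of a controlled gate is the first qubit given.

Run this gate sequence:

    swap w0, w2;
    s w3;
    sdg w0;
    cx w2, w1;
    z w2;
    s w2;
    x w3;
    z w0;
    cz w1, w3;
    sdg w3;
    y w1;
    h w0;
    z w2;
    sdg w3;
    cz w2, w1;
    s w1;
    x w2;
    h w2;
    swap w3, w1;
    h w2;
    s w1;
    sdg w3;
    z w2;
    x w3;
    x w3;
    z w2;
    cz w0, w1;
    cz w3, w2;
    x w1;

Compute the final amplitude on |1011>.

|1011> carries amplitude sqrt(2)/2 in the final state. Key observation: the block from step 23 through step 26 cancels to the identity and can be dropped.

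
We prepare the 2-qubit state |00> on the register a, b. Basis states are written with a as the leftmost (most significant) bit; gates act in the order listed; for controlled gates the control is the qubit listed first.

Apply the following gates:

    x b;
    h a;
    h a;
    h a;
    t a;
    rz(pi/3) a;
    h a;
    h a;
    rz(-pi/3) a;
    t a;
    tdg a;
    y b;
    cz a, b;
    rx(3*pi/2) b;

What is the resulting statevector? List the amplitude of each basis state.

The resulting statevector has amplitude I/2 on |00>, -1/2 on |01>, exp(3*I*pi/4)/2 on |10>, -exp(I*pi/4)/2 on |11>. Key observation: gates 6-9 undo each other exactly, leaving only the rest of the circuit to track.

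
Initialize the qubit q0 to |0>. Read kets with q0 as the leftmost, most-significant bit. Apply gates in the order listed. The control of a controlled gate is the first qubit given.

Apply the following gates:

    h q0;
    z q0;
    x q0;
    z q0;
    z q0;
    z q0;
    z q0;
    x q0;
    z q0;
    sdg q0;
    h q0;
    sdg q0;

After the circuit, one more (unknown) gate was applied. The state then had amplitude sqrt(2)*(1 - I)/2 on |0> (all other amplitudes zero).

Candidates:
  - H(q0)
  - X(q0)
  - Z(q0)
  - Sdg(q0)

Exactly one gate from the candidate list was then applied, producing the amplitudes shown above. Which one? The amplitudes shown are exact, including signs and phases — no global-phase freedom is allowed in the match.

It was H(q0) that produced the state shown.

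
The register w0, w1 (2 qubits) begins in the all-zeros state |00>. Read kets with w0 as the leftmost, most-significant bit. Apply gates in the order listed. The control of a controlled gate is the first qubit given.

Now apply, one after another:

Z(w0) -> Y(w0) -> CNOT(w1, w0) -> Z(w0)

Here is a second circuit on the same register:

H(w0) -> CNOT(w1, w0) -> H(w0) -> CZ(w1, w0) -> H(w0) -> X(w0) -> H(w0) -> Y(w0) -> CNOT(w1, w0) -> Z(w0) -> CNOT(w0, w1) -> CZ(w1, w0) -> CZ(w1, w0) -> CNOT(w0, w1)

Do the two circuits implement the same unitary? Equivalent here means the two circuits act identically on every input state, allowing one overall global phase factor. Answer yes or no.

Yes — the two circuits implement the same unitary up to a global phase.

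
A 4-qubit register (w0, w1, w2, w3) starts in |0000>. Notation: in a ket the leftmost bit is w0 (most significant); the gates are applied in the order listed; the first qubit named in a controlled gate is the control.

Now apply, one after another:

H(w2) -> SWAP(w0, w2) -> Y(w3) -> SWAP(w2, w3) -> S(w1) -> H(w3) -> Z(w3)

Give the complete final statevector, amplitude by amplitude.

The resulting statevector has amplitude I/2 on |0010>, -I/2 on |0011>, I/2 on |1010>, -I/2 on |1011>, and 0 on every other basis state.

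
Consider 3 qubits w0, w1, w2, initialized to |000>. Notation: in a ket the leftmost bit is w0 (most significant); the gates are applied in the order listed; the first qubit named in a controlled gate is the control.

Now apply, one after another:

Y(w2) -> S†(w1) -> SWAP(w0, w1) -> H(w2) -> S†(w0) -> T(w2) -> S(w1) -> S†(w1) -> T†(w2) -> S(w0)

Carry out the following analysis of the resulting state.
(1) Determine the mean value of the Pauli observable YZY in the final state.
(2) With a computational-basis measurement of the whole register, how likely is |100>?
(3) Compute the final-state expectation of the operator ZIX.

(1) The expectation value of YZY is 0.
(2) A full measurement returns |100> with probability 0.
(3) In the final state, ZIX has expectation -1.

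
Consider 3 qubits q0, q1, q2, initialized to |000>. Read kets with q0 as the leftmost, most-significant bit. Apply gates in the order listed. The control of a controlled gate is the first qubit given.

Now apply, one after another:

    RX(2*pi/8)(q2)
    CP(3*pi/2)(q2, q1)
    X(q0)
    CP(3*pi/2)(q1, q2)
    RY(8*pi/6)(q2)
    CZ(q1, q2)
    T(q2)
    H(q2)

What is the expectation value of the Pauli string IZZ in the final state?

In the final state, IZZ has expectation 1/2 - sqrt(3)/4.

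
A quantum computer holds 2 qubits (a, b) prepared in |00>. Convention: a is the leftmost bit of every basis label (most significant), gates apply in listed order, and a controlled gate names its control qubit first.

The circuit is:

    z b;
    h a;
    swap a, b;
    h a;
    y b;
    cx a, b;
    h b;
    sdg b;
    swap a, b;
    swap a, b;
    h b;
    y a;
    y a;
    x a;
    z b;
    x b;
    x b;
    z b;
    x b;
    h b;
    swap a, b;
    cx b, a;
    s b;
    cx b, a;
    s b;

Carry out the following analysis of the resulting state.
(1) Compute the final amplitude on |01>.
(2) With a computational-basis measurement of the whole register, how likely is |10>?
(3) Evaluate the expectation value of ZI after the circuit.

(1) The amplitude on |01> is 0.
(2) Outcome |10> occurs with probability 1/2.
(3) In the final state, ZI has expectation -1.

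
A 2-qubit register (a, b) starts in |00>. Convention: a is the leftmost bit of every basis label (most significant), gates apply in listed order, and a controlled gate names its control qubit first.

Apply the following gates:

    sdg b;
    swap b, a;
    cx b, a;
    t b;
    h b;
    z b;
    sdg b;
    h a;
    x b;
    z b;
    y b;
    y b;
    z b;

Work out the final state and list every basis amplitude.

After the circuit, the state carries amplitude I/2 on |00>, 1/2 on |01>, I/2 on |10>, 1/2 on |11>.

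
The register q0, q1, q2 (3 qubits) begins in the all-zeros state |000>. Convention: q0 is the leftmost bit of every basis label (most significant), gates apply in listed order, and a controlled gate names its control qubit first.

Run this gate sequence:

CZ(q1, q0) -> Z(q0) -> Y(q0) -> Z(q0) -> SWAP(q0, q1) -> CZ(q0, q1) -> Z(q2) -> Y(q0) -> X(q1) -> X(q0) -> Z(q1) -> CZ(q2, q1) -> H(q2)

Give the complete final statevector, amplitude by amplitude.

The resulting statevector has amplitude sqrt(2)/2 on |000>, sqrt(2)/2 on |001>, and 0 on every other basis state.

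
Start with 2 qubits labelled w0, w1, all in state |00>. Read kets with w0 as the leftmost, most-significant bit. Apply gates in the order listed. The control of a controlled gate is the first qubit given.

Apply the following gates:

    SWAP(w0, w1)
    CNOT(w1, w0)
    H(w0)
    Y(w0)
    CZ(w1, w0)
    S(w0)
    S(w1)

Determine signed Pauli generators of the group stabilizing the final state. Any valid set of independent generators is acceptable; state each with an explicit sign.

The final state is stabilized by the group generated by -YI, +IZ; other independent generating sets are equally valid.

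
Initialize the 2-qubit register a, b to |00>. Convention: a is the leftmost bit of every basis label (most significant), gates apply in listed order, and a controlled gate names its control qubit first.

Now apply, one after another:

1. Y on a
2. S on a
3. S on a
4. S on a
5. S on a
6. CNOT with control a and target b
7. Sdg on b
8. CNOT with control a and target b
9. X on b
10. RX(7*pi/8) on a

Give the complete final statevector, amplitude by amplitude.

The final amplitudes are 0 on |00>, -I*cos(pi/16) on |01>, 0 on |10>, cos(7*pi/16) on |11>.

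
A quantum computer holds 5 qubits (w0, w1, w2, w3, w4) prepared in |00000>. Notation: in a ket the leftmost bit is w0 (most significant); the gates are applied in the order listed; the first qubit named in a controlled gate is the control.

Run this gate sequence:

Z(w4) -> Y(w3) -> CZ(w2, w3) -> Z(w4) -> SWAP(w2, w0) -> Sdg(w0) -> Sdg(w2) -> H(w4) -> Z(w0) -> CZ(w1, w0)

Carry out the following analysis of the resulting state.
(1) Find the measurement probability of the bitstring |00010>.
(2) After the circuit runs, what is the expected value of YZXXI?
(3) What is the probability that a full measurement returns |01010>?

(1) Outcome |00010> occurs with probability 1/2.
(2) The observable YZXXI averages to 0.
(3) Outcome |01010> occurs with probability 0.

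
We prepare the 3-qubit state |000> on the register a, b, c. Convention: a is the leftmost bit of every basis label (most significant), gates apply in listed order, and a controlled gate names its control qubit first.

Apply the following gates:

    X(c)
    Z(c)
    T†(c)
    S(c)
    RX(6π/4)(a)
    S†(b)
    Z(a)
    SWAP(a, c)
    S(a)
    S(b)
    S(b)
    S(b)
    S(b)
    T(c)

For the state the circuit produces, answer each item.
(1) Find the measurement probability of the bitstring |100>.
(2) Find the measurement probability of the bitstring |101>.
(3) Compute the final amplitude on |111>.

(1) The probability of measuring |100> is 1/2. Key observation: gates 10-13 undo each other exactly, leaving only the rest of the circuit to track.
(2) A full measurement returns |101> with probability 1/2.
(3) |111> carries amplitude 0 in the final state.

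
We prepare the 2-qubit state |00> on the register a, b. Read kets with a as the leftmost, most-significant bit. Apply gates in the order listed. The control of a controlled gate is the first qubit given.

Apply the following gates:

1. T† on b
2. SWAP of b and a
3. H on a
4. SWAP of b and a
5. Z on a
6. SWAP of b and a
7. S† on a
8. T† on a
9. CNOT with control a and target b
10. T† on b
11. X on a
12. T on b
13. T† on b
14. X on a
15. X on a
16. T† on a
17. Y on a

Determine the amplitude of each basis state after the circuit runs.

The resulting statevector has amplitude -sqrt(2)*exp(I*pi/4)/2 on |00>, 0 on |01>, 0 on |10>, -sqrt(2)*I/2 on |11>. Key observation: the block from step 11 through step 14 cancels to the identity and can be dropped.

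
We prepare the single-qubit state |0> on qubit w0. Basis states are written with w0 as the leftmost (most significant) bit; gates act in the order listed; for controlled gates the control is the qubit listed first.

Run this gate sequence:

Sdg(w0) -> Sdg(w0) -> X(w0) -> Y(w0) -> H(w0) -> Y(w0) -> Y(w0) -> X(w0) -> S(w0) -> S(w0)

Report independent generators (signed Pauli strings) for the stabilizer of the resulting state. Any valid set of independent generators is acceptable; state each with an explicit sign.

One valid set of independent stabilizer generators is -X (any independent generating set of the same group is equally correct).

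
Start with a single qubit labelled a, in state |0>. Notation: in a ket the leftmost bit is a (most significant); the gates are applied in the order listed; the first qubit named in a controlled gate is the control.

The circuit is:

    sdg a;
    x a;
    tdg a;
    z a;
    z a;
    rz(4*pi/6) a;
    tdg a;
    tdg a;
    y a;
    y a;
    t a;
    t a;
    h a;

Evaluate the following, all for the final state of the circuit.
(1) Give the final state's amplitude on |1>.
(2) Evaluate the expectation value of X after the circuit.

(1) The final state's coefficient on |1> equals -sqrt(2)*exp(I*pi/12)/2. Key observation: steps 7-12 multiply out to the identity, so the circuit reduces to the remaining gates.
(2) The expectation value of X is -1.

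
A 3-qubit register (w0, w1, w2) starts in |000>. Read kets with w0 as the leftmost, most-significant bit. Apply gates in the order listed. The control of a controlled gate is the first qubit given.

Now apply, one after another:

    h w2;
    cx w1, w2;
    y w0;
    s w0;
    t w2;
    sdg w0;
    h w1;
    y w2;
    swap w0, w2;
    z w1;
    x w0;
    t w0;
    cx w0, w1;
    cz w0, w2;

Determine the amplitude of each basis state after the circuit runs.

After the circuit, the state carries amplitude 0 on |000>, -1/2 on |001>, 0 on |010>, 1/2 on |011>, 0 on |100>, I/2 on |101>, 0 on |110>, -I/2 on |111>.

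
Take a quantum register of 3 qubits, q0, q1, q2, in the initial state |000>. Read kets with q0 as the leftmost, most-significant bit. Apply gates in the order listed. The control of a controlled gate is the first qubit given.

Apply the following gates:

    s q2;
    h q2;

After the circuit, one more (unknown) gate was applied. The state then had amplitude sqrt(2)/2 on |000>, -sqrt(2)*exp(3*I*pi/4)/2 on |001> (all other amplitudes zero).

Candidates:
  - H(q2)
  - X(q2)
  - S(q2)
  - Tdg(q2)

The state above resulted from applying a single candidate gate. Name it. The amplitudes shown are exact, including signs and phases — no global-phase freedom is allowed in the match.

It was Tdg(q2) that produced the state shown.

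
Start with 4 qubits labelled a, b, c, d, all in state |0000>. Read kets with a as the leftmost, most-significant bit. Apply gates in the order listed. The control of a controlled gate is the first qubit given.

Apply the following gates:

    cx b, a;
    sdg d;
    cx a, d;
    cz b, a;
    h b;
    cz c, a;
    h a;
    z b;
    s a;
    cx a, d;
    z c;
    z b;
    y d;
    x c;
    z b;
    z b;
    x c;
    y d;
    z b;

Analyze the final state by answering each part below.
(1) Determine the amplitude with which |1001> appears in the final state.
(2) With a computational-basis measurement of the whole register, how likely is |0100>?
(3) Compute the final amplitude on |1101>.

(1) |1001> carries amplitude I/2 in the final state. Key observation: the block from step 12 through step 19 cancels to the identity and can be dropped.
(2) The probability of measuring |0100> is 1/4.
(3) The final state's coefficient on |1101> equals -I/2.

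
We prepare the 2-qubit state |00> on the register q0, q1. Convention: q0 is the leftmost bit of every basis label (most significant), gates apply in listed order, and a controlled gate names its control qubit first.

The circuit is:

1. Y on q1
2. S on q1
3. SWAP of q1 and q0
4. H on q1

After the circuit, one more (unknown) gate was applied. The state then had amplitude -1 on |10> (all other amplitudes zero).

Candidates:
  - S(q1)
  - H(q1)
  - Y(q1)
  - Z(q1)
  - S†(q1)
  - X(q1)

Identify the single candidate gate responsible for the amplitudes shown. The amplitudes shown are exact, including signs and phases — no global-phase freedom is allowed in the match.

The applied gate was H(q1).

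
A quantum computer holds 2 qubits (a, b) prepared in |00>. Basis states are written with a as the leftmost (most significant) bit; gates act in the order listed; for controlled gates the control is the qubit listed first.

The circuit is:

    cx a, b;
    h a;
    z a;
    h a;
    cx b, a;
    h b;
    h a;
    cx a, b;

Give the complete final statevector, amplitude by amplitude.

The resulting statevector has amplitude 1/2 on |00>, 1/2 on |01>, -1/2 on |10>, -1/2 on |11>.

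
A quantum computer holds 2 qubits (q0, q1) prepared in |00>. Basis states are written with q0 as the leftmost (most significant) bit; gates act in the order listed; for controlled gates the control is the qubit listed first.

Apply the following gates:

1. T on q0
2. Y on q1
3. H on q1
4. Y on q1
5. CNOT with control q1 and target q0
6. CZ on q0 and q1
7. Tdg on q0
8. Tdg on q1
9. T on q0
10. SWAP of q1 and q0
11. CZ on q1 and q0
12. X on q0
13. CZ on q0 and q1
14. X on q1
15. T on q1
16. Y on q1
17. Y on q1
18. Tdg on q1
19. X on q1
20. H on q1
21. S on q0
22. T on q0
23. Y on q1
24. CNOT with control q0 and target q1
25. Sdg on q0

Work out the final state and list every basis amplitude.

After the circuit, the state carries amplitude -exp(I*pi/4)/2 on |00>, -exp(I*pi/4)/2 on |01>, -exp(3*I*pi/4)/2 on |10>, exp(3*I*pi/4)/2 on |11>. Key observation: steps 14-19 multiply out to the identity, so the circuit reduces to the remaining gates.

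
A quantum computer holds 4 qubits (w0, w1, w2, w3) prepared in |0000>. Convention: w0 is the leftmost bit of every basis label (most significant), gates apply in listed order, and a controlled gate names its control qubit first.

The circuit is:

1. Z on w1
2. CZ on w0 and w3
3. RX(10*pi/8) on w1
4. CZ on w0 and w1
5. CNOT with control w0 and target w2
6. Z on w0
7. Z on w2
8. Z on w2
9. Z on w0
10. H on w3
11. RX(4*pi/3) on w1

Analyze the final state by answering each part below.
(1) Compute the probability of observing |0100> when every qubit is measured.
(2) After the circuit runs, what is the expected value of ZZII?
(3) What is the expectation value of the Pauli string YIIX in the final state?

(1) Outcome |0100> occurs with probability -sqrt(2)/16 + sqrt(6)/16 + 1/4. Key observation: steps 6-9 multiply out to the identity, so the circuit reduces to the remaining gates.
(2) The expectation value of ZZII is -sqrt(6)/4 + sqrt(2)/4.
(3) In the final state, YIIX has expectation 0.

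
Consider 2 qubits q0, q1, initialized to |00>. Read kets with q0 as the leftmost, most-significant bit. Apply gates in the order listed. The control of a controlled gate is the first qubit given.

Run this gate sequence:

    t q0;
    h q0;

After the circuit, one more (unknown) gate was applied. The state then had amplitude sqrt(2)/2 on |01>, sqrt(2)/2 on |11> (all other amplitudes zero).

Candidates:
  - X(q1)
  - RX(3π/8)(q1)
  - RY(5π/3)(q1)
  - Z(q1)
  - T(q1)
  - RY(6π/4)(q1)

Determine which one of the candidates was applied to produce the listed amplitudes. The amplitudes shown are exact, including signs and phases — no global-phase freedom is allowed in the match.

The unique candidate consistent with the amplitudes is X(q1).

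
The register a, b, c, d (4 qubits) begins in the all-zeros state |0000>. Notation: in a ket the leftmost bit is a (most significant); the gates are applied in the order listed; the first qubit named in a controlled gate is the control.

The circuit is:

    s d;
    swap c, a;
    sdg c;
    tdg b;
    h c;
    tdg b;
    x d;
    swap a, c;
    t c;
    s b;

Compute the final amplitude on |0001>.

The amplitude on |0001> is sqrt(2)/2.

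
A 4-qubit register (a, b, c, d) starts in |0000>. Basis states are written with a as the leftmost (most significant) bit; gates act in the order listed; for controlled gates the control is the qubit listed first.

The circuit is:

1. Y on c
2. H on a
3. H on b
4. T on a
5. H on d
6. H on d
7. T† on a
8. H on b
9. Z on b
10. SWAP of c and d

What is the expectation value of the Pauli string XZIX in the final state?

The observable XZIX averages to 0.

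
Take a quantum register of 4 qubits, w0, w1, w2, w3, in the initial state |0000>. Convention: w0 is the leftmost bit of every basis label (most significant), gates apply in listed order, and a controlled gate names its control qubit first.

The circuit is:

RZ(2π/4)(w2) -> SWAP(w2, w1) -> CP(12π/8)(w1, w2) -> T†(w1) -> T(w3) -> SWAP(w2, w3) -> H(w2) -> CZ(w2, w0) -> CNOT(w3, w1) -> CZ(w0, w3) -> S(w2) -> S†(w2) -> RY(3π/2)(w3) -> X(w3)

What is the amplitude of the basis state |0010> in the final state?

The amplitude on |0010> is -exp(3*I*pi/4)/2. Key observation: the block from step 11 through step 12 cancels to the identity and can be dropped.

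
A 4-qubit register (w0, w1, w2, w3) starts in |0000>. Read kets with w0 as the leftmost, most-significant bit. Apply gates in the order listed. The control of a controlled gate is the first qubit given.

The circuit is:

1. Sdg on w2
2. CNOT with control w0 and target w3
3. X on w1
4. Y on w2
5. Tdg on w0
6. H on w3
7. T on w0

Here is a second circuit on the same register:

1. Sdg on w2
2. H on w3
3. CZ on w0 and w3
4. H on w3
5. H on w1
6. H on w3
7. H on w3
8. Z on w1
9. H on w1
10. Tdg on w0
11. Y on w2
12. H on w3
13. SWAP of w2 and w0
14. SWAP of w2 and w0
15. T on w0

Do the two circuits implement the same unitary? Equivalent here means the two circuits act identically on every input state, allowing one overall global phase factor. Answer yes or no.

Yes: on every input state the two circuits agree up to one overall phase factor.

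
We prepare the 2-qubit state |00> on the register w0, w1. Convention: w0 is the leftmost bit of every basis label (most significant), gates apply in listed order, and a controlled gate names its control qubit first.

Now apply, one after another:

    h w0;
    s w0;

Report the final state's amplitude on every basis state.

The final amplitudes are sqrt(2)/2 on |00>, 0 on |01>, sqrt(2)*I/2 on |10>, 0 on |11>.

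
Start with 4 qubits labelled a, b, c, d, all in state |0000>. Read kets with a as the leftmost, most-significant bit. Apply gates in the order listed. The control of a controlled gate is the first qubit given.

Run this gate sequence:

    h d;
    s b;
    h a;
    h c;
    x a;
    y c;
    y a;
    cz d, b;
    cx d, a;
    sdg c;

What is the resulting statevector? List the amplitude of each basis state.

After the circuit, the state carries amplitude -sqrt(2)/4 on |0000>, sqrt(2)/4 on |0001>, -sqrt(2)*I/4 on |0010>, sqrt(2)*I/4 on |0011>, 0 on |0100>, 0 on |0101>, 0 on |0110>, 0 on |0111>, sqrt(2)/4 on |1000>, -sqrt(2)/4 on |1001>, sqrt(2)*I/4 on |1010>, -sqrt(2)*I/4 on |1011>, 0 on |1100>, 0 on |1101>, 0 on |1110>, 0 on |1111>.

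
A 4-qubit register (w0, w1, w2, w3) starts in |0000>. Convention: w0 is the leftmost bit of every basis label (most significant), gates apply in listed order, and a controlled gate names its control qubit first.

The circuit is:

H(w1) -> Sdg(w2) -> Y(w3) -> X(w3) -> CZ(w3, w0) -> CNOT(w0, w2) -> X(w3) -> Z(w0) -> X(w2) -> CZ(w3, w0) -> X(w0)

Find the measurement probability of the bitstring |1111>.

The probability of measuring |1111> is 1/2.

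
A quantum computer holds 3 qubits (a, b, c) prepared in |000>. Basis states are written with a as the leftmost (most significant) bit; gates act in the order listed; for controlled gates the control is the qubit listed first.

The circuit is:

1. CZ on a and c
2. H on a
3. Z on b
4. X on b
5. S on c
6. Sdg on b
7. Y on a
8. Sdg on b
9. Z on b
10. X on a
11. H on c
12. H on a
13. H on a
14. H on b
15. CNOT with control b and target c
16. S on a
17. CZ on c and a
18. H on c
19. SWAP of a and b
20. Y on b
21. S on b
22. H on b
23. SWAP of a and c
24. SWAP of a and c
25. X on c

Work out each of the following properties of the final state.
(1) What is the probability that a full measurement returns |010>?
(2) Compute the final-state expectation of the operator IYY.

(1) Outcome |010> occurs with probability 1/8.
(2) The observable IYY averages to 1.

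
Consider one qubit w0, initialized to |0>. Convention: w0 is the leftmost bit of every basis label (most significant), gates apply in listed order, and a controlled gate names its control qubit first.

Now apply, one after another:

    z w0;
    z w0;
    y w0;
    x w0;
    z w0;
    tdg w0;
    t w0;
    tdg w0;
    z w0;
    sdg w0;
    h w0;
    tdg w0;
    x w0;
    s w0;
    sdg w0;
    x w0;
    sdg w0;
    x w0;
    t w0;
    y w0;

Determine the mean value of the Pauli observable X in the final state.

The observable X averages to 1.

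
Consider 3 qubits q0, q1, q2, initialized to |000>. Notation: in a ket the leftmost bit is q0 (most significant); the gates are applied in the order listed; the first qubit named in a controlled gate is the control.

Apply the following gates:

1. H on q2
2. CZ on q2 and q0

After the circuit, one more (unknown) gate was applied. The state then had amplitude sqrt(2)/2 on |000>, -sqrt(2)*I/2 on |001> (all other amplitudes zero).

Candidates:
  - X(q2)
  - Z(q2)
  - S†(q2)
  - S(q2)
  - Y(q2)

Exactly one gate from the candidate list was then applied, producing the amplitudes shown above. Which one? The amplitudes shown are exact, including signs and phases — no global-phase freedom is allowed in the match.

The unique candidate consistent with the amplitudes is S†(q2).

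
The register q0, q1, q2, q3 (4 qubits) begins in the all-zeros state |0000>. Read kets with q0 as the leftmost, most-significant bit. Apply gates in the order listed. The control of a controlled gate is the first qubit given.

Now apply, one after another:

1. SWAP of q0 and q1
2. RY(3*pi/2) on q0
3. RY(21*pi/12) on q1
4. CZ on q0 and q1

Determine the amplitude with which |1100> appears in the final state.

The final state's coefficient on |1100> equals -sqrt(4 - 2*sqrt(2))/4.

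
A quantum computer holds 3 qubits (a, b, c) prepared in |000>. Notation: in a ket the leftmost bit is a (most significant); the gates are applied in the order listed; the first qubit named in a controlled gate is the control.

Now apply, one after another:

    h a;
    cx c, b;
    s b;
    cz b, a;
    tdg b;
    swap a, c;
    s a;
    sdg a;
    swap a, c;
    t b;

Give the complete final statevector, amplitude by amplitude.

After the circuit, the state carries amplitude sqrt(2)/2 on |000>, sqrt(2)/2 on |100>, and 0 on every other basis state. Key observation: gates 5-10 undo each other exactly, leaving only the rest of the circuit to track.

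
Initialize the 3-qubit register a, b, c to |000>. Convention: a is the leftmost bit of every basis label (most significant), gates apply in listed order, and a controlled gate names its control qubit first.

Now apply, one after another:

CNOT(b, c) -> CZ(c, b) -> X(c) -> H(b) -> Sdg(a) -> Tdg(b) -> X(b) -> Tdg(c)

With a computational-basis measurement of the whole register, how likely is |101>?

The probability of measuring |101> is 0.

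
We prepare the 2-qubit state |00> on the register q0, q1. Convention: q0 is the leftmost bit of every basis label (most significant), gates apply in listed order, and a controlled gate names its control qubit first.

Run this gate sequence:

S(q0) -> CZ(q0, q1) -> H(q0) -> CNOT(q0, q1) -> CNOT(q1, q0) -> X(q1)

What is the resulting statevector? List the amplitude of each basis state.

After the circuit, the state carries amplitude sqrt(2)/2 on |00>, sqrt(2)/2 on |01>, 0 on |10>, 0 on |11>.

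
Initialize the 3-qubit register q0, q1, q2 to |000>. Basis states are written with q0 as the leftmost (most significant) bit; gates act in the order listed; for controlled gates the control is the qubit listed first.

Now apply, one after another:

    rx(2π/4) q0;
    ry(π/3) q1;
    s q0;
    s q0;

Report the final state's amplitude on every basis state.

After the circuit, the state carries amplitude sqrt(6)/4 on |000>, 0 on |001>, sqrt(2)/4 on |010>, 0 on |011>, sqrt(6)*I/4 on |100>, 0 on |101>, sqrt(2)*I/4 on |110>, 0 on |111>.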